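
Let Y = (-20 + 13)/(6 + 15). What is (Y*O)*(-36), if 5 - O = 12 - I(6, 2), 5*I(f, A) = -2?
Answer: -444/5 ≈ -88.800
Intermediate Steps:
I(f, A) = -⅖ (I(f, A) = (⅕)*(-2) = -⅖)
O = -37/5 (O = 5 - (12 - 1*(-⅖)) = 5 - (12 + ⅖) = 5 - 1*62/5 = 5 - 62/5 = -37/5 ≈ -7.4000)
Y = -⅓ (Y = -7/21 = -7*1/21 = -⅓ ≈ -0.33333)
(Y*O)*(-36) = -⅓*(-37/5)*(-36) = (37/15)*(-36) = -444/5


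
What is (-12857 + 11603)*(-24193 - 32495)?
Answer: 71086752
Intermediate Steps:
(-12857 + 11603)*(-24193 - 32495) = -1254*(-56688) = 71086752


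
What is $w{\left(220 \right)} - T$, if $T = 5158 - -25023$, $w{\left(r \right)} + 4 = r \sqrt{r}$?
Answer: $-30185 + 440 \sqrt{55} \approx -26922.0$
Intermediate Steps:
$w{\left(r \right)} = -4 + r^{\frac{3}{2}}$ ($w{\left(r \right)} = -4 + r \sqrt{r} = -4 + r^{\frac{3}{2}}$)
$T = 30181$ ($T = 5158 + 25023 = 30181$)
$w{\left(220 \right)} - T = \left(-4 + 220^{\frac{3}{2}}\right) - 30181 = \left(-4 + 440 \sqrt{55}\right) - 30181 = -30185 + 440 \sqrt{55}$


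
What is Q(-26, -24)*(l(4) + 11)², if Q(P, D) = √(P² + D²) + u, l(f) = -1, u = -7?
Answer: -700 + 200*√313 ≈ 2838.4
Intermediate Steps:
Q(P, D) = -7 + √(D² + P²) (Q(P, D) = √(P² + D²) - 7 = √(D² + P²) - 7 = -7 + √(D² + P²))
Q(-26, -24)*(l(4) + 11)² = (-7 + √((-24)² + (-26)²))*(-1 + 11)² = (-7 + √(576 + 676))*10² = (-7 + √1252)*100 = (-7 + 2*√313)*100 = -700 + 200*√313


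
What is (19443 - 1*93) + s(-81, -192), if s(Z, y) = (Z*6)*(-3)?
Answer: 20808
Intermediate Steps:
s(Z, y) = -18*Z (s(Z, y) = (6*Z)*(-3) = -18*Z)
(19443 - 1*93) + s(-81, -192) = (19443 - 1*93) - 18*(-81) = (19443 - 93) + 1458 = 19350 + 1458 = 20808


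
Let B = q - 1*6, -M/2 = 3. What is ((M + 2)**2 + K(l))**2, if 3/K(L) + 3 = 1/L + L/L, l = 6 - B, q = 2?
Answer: 75076/361 ≈ 207.97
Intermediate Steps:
M = -6 (M = -2*3 = -6)
B = -4 (B = 2 - 1*6 = 2 - 6 = -4)
l = 10 (l = 6 - 1*(-4) = 6 + 4 = 10)
K(L) = 3/(-2 + 1/L) (K(L) = 3/(-3 + (1/L + L/L)) = 3/(-3 + (1/L + 1)) = 3/(-3 + (1 + 1/L)) = 3/(-2 + 1/L))
((M + 2)**2 + K(l))**2 = ((-6 + 2)**2 - 3*10/(-1 + 2*10))**2 = ((-4)**2 - 3*10/(-1 + 20))**2 = (16 - 3*10/19)**2 = (16 - 3*10*1/19)**2 = (16 - 30/19)**2 = (274/19)**2 = 75076/361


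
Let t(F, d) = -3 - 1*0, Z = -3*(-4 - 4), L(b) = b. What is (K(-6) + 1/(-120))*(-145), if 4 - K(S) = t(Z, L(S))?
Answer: -24331/24 ≈ -1013.8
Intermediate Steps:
Z = 24 (Z = -3*(-8) = 24)
t(F, d) = -3 (t(F, d) = -3 + 0 = -3)
K(S) = 7 (K(S) = 4 - 1*(-3) = 4 + 3 = 7)
(K(-6) + 1/(-120))*(-145) = (7 + 1/(-120))*(-145) = (7 - 1/120)*(-145) = (839/120)*(-145) = -24331/24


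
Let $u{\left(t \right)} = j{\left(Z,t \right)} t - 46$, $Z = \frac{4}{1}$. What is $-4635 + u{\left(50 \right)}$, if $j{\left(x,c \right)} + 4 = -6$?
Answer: $-5181$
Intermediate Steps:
$Z = 4$ ($Z = 4 \cdot 1 = 4$)
$j{\left(x,c \right)} = -10$ ($j{\left(x,c \right)} = -4 - 6 = -10$)
$u{\left(t \right)} = -46 - 10 t$ ($u{\left(t \right)} = - 10 t - 46 = -46 - 10 t$)
$-4635 + u{\left(50 \right)} = -4635 - 546 = -5181$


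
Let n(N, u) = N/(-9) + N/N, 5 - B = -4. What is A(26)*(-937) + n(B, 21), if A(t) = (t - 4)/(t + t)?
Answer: -10307/26 ≈ -396.42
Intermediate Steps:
B = 9 (B = 5 - 1*(-4) = 5 + 4 = 9)
A(t) = (-4 + t)/(2*t) (A(t) = (-4 + t)/((2*t)) = (-4 + t)*(1/(2*t)) = (-4 + t)/(2*t))
n(N, u) = 1 - N/9 (n(N, u) = N*(-1/9) + 1 = -N/9 + 1 = 1 - N/9)
A(26)*(-937) + n(B, 21) = ((1/2)*(-4 + 26)/26)*(-937) + (1 - 1/9*9) = ((1/2)*(1/26)*22)*(-937) + (1 - 1) = (11/26)*(-937) + 0 = -10307/26 + 0 = -10307/26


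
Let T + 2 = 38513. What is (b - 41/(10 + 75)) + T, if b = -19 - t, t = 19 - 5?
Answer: 3270589/85 ≈ 38478.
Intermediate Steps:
t = 14
b = -33 (b = -19 - 1*14 = -19 - 14 = -33)
T = 38511 (T = -2 + 38513 = 38511)
(b - 41/(10 + 75)) + T = (-33 - 41/(10 + 75)) + 38511 = (-33 - 41/85) + 38511 = -2846/85 + 38511 = 3270589/85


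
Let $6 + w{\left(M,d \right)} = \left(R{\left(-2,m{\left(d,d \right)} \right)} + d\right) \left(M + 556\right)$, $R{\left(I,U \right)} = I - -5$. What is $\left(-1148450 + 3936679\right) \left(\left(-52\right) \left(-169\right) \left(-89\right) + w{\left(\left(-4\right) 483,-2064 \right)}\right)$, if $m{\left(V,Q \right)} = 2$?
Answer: $5726459143742$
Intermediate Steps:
$R{\left(I,U \right)} = 5 + I$ ($R{\left(I,U \right)} = I + 5 = 5 + I$)
$w{\left(M,d \right)} = -6 + \left(3 + d\right) \left(556 + M\right)$ ($w{\left(M,d \right)} = -6 + \left(\left(5 - 2\right) + d\right) \left(M + 556\right) = -6 + \left(3 + d\right) \left(556 + M\right)$)
$\left(-1148450 + 3936679\right) \left(\left(-52\right) \left(-169\right) \left(-89\right) + w{\left(\left(-4\right) 483,-2064 \right)}\right) = \left(-1148450 + 3936679\right) \left(\left(-52\right) \left(-169\right) \left(-89\right) + \left(1662 + 3 \left(\left(-4\right) 483\right) + 556 \left(-2064\right) + \left(-4\right) 483 \left(-2064\right)\right)\right) = 2788229 \left(8788 \left(-89\right) + \left(1662 + 3 \left(-1932\right) - 1147584 - -3987648\right)\right) = 2788229 \left(-782132 + \left(1662 - 5796 - 1147584 + 3987648\right)\right) = 2788229 \left(-782132 + 2835930\right) = 2788229 \cdot 2053798 = 5726459143742$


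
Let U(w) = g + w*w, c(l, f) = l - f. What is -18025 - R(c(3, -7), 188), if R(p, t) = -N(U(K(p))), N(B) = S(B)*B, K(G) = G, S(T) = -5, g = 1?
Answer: -18530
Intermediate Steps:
U(w) = 1 + w² (U(w) = 1 + w*w = 1 + w²)
N(B) = -5*B
R(p, t) = 5 + 5*p² (R(p, t) = -(-5)*(1 + p²) = -(-5 - 5*p²) = 5 + 5*p²)
-18025 - R(c(3, -7), 188) = -18025 - (5 + 5*(3 - 1*(-7))²) = -18025 - (5 + 5*(3 + 7)²) = -18025 - (5 + 5*10²) = -18025 - (5 + 5*100) = -18025 - (5 + 500) = -18025 - 1*505 = -18025 - 505 = -18530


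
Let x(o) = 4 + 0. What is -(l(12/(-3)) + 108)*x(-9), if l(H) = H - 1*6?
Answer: -392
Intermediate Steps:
l(H) = -6 + H (l(H) = H - 6 = -6 + H)
x(o) = 4
-(l(12/(-3)) + 108)*x(-9) = -((-6 + 12/(-3)) + 108)*4 = -((-6 + 12*(-⅓)) + 108)*4 = -((-6 - 4) + 108)*4 = -(-10 + 108)*4 = -98*4 = -1*392 = -392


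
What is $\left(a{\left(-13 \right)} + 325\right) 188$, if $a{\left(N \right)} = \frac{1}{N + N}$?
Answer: $\frac{794206}{13} \approx 61093.0$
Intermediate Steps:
$a{\left(N \right)} = \frac{1}{2 N}$
$\left(a{\left(-13 \right)} + 325\right) 188 = \left(\frac{1}{2 \left(-13\right)} + 325\right) 188 = \left(\frac{1}{2} \left(- \frac{1}{13}\right) + 325\right) 188 = \left(- \frac{1}{26} + 325\right) 188 = \frac{8449}{26} \cdot 188 = \frac{794206}{13}$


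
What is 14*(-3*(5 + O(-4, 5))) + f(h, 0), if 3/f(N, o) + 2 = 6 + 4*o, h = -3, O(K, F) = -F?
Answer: 3/4 ≈ 0.75000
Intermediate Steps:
f(N, o) = 3/(4 + 4*o) (f(N, o) = 3/(-2 + (6 + 4*o)) = 3/(4 + 4*o))
14*(-3*(5 + O(-4, 5))) + f(h, 0) = 14*(-3*(5 - 1*5)) + 3/(4*(1 + 0)) = 14*(-3*(5 - 5)) + (3/4)/1 = 14*(-3*0) + (3/4)*1 = 14*0 + 3/4 = 0 + 3/4 = 3/4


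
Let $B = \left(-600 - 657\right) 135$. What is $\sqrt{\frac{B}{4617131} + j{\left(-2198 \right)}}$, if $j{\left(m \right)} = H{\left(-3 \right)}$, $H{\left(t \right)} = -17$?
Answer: $\frac{i \sqrt{363187781454782}}{4617131} \approx 4.1276 i$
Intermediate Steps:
$j{\left(m \right)} = -17$
$B = -169695$ ($B = \left(-1257\right) 135 = -169695$)
$\sqrt{\frac{B}{4617131} + j{\left(-2198 \right)}} = \sqrt{- \frac{169695}{4617131} - 17} = \sqrt{- \frac{78660922}{4617131}} = \frac{i \sqrt{363187781454782}}{4617131}$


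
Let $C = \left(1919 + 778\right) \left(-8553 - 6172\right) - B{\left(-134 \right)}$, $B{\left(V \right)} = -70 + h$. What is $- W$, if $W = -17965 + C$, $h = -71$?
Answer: $39731149$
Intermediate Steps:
$B{\left(V \right)} = -141$ ($B{\left(V \right)} = -70 - 71 = -141$)
$C = -39713184$ ($C = \left(1919 + 778\right) \left(-8553 - 6172\right) - -141 = 2697 \left(-14725\right) + 141 = -39713325 + 141 = -39713184$)
$W = -39731149$ ($W = -17965 - 39713184 = -39731149$)
$- W = \left(-1\right) \left(-39731149\right) = 39731149$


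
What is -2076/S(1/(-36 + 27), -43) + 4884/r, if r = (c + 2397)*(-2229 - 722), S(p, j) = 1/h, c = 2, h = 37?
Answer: -543786641472/7079449 ≈ -76812.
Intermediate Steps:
S(p, j) = 1/37
r = -7079449 (r = (2 + 2397)*(-2229 - 722) = 2399*(-2951) = -7079449)
-2076/S(1/(-36 + 27), -43) + 4884/r = -2076/1/37 + 4884/(-7079449) = -2076*37 + 4884*(-1/7079449) = -76812 - 4884/7079449 = -543786641472/7079449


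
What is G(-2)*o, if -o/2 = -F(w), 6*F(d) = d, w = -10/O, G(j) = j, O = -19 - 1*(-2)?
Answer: -20/51 ≈ -0.39216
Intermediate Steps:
O = -17 (O = -19 + 2 = -17)
w = 10/17 (w = -10/(-17) = -10*(-1/17) = 10/17 ≈ 0.58823)
F(d) = d/6
o = 10/51 (o = -(-2)*(⅙)*(10/17) = -(-2)*5/51 = -2*(-5/51) = 10/51 ≈ 0.19608)
G(-2)*o = -2*10/51 = -20/51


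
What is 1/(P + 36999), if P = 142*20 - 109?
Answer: 1/39730 ≈ 2.5170e-5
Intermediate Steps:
P = 2731 (P = 2840 - 109 = 2731)
1/(P + 36999) = 1/(2731 + 36999) = 1/39730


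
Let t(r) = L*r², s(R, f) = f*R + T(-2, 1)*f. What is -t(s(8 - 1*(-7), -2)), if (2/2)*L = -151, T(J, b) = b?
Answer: 154624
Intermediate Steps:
L = -151
s(R, f) = f + R*f (s(R, f) = f*R + 1*f = R*f + f = f + R*f)
t(r) = -151*r²
-t(s(8 - 1*(-7), -2)) = -(-151)*(-2*(1 + (8 - 1*(-7))))² = -(-151)*(-2*(1 + (8 + 7)))² = -(-151)*(-2*(1 + 15))² = -(-151)*(-2*16)² = -(-151)*(-32)² = -(-151)*1024 = -1*(-154624) = 154624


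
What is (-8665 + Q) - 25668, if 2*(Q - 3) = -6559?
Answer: -75219/2 ≈ -37610.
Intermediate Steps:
Q = -6553/2 (Q = 3 + (1/2)*(-6559) = 3 - 6559/2 = -6553/2 ≈ -3276.5)
(-8665 + Q) - 25668 = (-8665 - 6553/2) - 25668 = -23883/2 - 25668 = -75219/2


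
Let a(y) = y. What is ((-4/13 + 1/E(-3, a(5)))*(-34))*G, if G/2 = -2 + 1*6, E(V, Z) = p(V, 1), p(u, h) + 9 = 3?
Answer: 5032/39 ≈ 129.03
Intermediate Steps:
p(u, h) = -6 (p(u, h) = -9 + 3 = -6)
E(V, Z) = -6
G = 8 (G = 2*(-2 + 1*6) = 2*(-2 + 6) = 2*4 = 8)
((-4/13 + 1/E(-3, a(5)))*(-34))*G = ((-4/13 + 1/(-6))*(-34))*8 = ((-4*1/13 + 1*(-⅙))*(-34))*8 = ((-4/13 - ⅙)*(-34))*8 = -37/78*(-34)*8 = (629/39)*8 = 5032/39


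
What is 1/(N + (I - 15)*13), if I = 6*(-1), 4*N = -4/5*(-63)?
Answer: -5/1302 ≈ -0.0038402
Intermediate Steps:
N = 63/5 (N = (-4/5*(-63))/4 = (1/4)*(252/5) = 63/5 ≈ 12.600)
I = -6
1/(N + (I - 15)*13) = 1/(63/5 + (-6 - 15)*13) = 1/(63/5 - 21*13) = 1/(63/5 - 273) = 1/(-1302/5) = -5/1302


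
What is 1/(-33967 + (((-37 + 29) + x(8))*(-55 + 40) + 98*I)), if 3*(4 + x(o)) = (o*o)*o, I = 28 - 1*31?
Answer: -1/36641 ≈ -2.7292e-5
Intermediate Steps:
I = -3 (I = 28 - 31 = -3)
x(o) = -4 + o³/3 (x(o) = -4 + ((o*o)*o)/3 = -4 + (o²*o)/3 = -4 + o³/3)
1/(-33967 + (((-37 + 29) + x(8))*(-55 + 40) + 98*I)) = 1/(-33967 + (((-37 + 29) + (-4 + (⅓)*8³))*(-55 + 40) + 98*(-3))) = 1/(-33967 + ((-8 + (-4 + (⅓)*512))*(-15) - 294)) = 1/(-33967 + ((-8 + (-4 + 512/3))*(-15) - 294)) = 1/(-33967 + ((-8 + 500/3)*(-15) - 294)) = 1/(-33967 + ((476/3)*(-15) - 294)) = 1/(-33967 + (-2380 - 294)) = 1/(-33967 - 2674) = 1/(-36641) = -1/36641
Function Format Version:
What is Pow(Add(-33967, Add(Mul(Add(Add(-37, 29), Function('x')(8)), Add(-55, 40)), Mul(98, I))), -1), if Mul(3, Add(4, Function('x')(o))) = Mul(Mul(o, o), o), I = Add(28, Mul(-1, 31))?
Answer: Rational(-1, 36641) ≈ -2.7292e-5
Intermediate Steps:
I = -3 (I = Add(28, -31) = -3)
Function('x')(o) = Add(-4, Mul(Rational(1, 3), Pow(o, 3))) (Function('x')(o) = Add(-4, Mul(Rational(1, 3), Mul(Mul(o, o), o))) = Add(-4, Mul(Rational(1, 3), Mul(Pow(o, 2), o))) = Add(-4, Mul(Rational(1, 3), Pow(o, 3))))
Pow(Add(-33967, Add(Mul(Add(Add(-37, 29), Function('x')(8)), Add(-55, 40)), Mul(98, I))), -1) = Pow(Add(-33967, Add(Mul(Add(Add(-37, 29), Add(-4, Mul(Rational(1, 3), Pow(8, 3)))), Add(-55, 40)), Mul(98, -3))), -1) = Pow(Add(-33967, Add(Mul(Add(-8, Add(-4, Mul(Rational(1, 3), 512))), -15), -294)), -1) = Pow(Add(-33967, Add(Mul(Add(-8, Add(-4, Rational(512, 3))), -15), -294)), -1) = Pow(Add(-33967, Add(Mul(Add(-8, Rational(500, 3)), -15), -294)), -1) = Pow(Add(-33967, Add(Mul(Rational(476, 3), -15), -294)), -1) = Pow(Add(-33967, Add(-2380, -294)), -1) = Pow(Add(-33967, -2674), -1) = Pow(-36641, -1) = Rational(-1, 36641)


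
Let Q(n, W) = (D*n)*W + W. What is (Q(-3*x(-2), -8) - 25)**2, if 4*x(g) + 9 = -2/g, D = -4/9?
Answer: 1225/9 ≈ 136.11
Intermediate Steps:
D = -4/9 (D = -4*1/9 = -4/9 ≈ -0.44444)
x(g) = -9/4 - 1/(2*g) (x(g) = -9/4 + (-2/g)/4 = -9/4 - 1/(2*g))
Q(n, W) = W - 4*W*n/9 (Q(n, W) = (-4*n/9)*W + W = -4*W*n/9 + W = W - 4*W*n/9)
(Q(-3*x(-2), -8) - 25)**2 = ((1/9)*(-8)*(9 - (-12)*(1/4)*(-2 - 9*(-2))/(-2)) - 25)**2 = ((1/9)*(-8)*(9 - (-12)*(1/4)*(-1/2)*(-2 + 18)) - 25)**2 = ((1/9)*(-8)*(9 - (-12)*(1/4)*(-1/2)*16) - 25)**2 = ((1/9)*(-8)*(9 - (-12)*(-2)) - 25)**2 = ((1/9)*(-8)*(9 - 4*6) - 25)**2 = ((1/9)*(-8)*(9 - 24) - 25)**2 = ((1/9)*(-8)*(-15) - 25)**2 = (40/3 - 25)**2 = (-35/3)**2 = 1225/9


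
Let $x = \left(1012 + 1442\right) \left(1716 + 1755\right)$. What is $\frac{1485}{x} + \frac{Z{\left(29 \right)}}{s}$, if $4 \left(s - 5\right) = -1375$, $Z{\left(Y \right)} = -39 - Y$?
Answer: $\frac{257651447}{1282407230} \approx 0.20091$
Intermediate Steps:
$s = - \frac{1355}{4}$ ($s = 5 + \frac{1}{4} \left(-1375\right) = 5 - \frac{1375}{4} = - \frac{1355}{4} \approx -338.75$)
$x = 8517834$ ($x = 2454 \cdot 3471 = 8517834$)
$\frac{1485}{x} + \frac{Z{\left(29 \right)}}{s} = \frac{1485}{8517834} + \frac{-39 - 29}{- \frac{1355}{4}} = 1485 \cdot \frac{1}{8517834} + \left(-39 - 29\right) \left(- \frac{4}{1355}\right) = \frac{165}{946426} - - \frac{272}{1355} = \frac{165}{946426} + \frac{272}{1355} = \frac{257651447}{1282407230}$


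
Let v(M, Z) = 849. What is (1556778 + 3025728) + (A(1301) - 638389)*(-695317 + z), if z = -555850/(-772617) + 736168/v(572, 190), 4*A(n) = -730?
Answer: 193925616235223266987/437301222 ≈ 4.4346e+11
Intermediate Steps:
A(n) = -365/2 (A(n) = (¼)*(-730) = -365/2)
z = 189749276102/218650611 (z = -555850/(-772617) + 736168/849 = -555850*(-1/772617) + 736168*(1/849) = 555850/772617 + 736168/849 = 189749276102/218650611 ≈ 867.82)
(1556778 + 3025728) + (A(1301) - 638389)*(-695317 + z) = (1556778 + 3025728) + (-365/2 - 638389)*(-695317 + 189749276102/218650611) = 4582506 - 1277143/2*(-151841737612585/218650611) = 4582506 + 193923612299749644655/437301222 = 193925616235223266987/437301222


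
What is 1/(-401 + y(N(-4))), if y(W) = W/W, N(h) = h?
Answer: -1/400 ≈ -0.0025000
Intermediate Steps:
y(W) = 1
1/(-401 + y(N(-4))) = 1/(-401 + 1) = 1/(-400) = -1/400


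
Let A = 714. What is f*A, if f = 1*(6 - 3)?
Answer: 2142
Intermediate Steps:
f = 3 (f = 1*3 = 3)
f*A = 3*714 = 2142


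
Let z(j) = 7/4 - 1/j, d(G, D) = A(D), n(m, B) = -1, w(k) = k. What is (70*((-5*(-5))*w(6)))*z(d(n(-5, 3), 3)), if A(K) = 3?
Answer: 14875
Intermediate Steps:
d(G, D) = 3
z(j) = 7/4 - 1/j (z(j) = 7*(¼) - 1/j = 7/4 - 1/j)
(70*((-5*(-5))*w(6)))*z(d(n(-5, 3), 3)) = (70*(-5*(-5)*6))*(7/4 - 1/3) = (70*(25*6))*(7/4 - 1*⅓) = (70*150)*(7/4 - ⅓) = 10500*(17/12) = 14875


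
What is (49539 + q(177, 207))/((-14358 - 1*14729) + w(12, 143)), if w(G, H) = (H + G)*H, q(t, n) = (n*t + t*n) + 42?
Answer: -122859/6922 ≈ -17.749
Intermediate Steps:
q(t, n) = 42 + 2*n*t (q(t, n) = (n*t + n*t) + 42 = 2*n*t + 42 = 42 + 2*n*t)
w(G, H) = H*(G + H) (w(G, H) = (G + H)*H = H*(G + H))
(49539 + q(177, 207))/((-14358 - 1*14729) + w(12, 143)) = (49539 + (42 + 2*207*177))/((-14358 - 1*14729) + 143*(12 + 143)) = (49539 + (42 + 73278))/((-14358 - 14729) + 143*155) = (49539 + 73320)/(-29087 + 22165) = 122859/(-6922) = 122859*(-1/6922) = -122859/6922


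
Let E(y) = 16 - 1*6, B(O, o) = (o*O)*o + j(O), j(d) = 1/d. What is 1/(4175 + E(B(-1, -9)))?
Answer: 1/4185 ≈ 0.00023895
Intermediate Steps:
B(O, o) = 1/O + O*o² (B(O, o) = (o*O)*o + 1/O = (O*o)*o + 1/O = O*o² + 1/O = 1/O + O*o²)
E(y) = 10 (E(y) = 16 - 6 = 10)
1/(4175 + E(B(-1, -9))) = 1/(4175 + 10) = 1/4185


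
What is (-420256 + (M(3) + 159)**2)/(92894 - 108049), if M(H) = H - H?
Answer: 11285/433 ≈ 26.062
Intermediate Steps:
M(H) = 0
(-420256 + (M(3) + 159)**2)/(92894 - 108049) = (-420256 + (0 + 159)**2)/(92894 - 108049) = (-420256 + 159**2)/(-15155) = (-420256 + 25281)*(-1/15155) = -394975*(-1/15155) = 11285/433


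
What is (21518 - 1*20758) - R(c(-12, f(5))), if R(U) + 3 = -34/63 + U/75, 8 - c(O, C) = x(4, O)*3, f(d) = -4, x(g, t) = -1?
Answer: 1202344/1575 ≈ 763.39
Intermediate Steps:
c(O, C) = 11 (c(O, C) = 8 - (-1)*3 = 8 - 1*(-3) = 8 + 3 = 11)
R(U) = -223/63 + U/75 (R(U) = -3 + (-34/63 + U/75) = -223/63 + U/75)
(21518 - 1*20758) - R(c(-12, f(5))) = (21518 - 1*20758) - (-223/63 + (1/75)*11) = (21518 - 20758) - (-223/63 + 11/75) = 760 - 1*(-5344/1575) = 760 + 5344/1575 = 1202344/1575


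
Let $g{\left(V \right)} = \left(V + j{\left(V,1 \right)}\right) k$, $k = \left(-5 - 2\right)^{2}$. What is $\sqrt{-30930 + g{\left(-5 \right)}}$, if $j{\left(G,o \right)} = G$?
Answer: $2 i \sqrt{7855} \approx 177.26 i$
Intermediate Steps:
$k = 49$ ($k = \left(-7\right)^{2} = 49$)
$g{\left(V \right)} = 98 V$ ($g{\left(V \right)} = \left(V + V\right) 49 = 2 V 49 = 98 V$)
$\sqrt{-30930 + g{\left(-5 \right)}} = \sqrt{-30930 + 98 \left(-5\right)} = \sqrt{-30930 - 490} = \sqrt{-31420} = 2 i \sqrt{7855}$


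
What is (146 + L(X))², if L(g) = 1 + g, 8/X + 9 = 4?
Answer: 528529/25 ≈ 21141.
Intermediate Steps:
X = -8/5 (X = 8/(-9 + 4) = 8/(-5) = 8*(-⅕) = -8/5 ≈ -1.6000)
(146 + L(X))² = (146 + (1 - 8/5))² = (146 - ⅗)² = (727/5)² = 528529/25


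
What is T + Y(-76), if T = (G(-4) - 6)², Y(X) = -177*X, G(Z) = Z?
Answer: 13552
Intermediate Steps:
T = 100 (T = (-4 - 6)² = (-10)² = 100)
T + Y(-76) = 100 - 177*(-76) = 100 + 13452 = 13552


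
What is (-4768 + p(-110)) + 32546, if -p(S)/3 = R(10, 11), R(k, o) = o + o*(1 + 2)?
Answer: 27646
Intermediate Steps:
R(k, o) = 4*o (R(k, o) = o + o*3 = o + 3*o = 4*o)
p(S) = -132 (p(S) = -12*11 = -3*44 = -132)
(-4768 + p(-110)) + 32546 = (-4768 - 132) + 32546 = -4900 + 32546 = 27646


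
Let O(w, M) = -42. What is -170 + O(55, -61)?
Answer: -212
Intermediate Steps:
-170 + O(55, -61) = -170 - 42 = -212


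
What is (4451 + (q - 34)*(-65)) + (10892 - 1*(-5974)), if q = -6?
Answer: 23917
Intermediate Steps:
(4451 + (q - 34)*(-65)) + (10892 - 1*(-5974)) = (4451 + (-6 - 34)*(-65)) + (10892 - 1*(-5974)) = (4451 - 40*(-65)) + (10892 + 5974) = (4451 + 2600) + 16866 = 7051 + 16866 = 23917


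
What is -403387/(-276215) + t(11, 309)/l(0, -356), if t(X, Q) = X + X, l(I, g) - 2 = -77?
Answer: 4835459/4143225 ≈ 1.1671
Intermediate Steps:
l(I, g) = -75 (l(I, g) = 2 - 77 = -75)
t(X, Q) = 2*X
-403387/(-276215) + t(11, 309)/l(0, -356) = -403387/(-276215) + (2*11)/(-75) = -403387*(-1/276215) + 22*(-1/75) = 403387/276215 - 22/75 = 4835459/4143225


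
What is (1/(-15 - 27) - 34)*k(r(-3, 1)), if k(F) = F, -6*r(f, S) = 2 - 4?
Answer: -1429/126 ≈ -11.341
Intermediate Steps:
r(f, S) = ⅓ (r(f, S) = -(2 - 4)/6 = -⅙*(-2) = ⅓)
(1/(-15 - 27) - 34)*k(r(-3, 1)) = (1/(-15 - 27) - 34)*(⅓) = (1/(-42) - 34)*(⅓) = (-1/42 - 34)*(⅓) = -1429/42*⅓ = -1429/126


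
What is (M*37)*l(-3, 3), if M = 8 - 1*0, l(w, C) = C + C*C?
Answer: 3552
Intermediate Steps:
l(w, C) = C + C²
M = 8 (M = 8 + 0 = 8)
(M*37)*l(-3, 3) = (8*37)*(3*(1 + 3)) = 296*(3*4) = 296*12 = 3552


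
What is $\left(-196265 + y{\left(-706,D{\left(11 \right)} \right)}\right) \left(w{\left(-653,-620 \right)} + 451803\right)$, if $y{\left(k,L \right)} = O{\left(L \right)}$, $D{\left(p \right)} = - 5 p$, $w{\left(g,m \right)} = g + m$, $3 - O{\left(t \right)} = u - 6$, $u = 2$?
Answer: $-88420116740$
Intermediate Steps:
$O{\left(t \right)} = 7$ ($O{\left(t \right)} = 3 - \left(2 - 6\right) = 3 - -4 = 3 + 4 = 7$)
$y{\left(k,L \right)} = 7$
$\left(-196265 + y{\left(-706,D{\left(11 \right)} \right)}\right) \left(w{\left(-653,-620 \right)} + 451803\right) = \left(-196265 + 7\right) \left(\left(-653 - 620\right) + 451803\right) = - 196258 \left(-1273 + 451803\right) = \left(-196258\right) 450530 = -88420116740$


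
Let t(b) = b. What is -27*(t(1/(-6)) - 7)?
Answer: 387/2 ≈ 193.50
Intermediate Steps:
-27*(t(1/(-6)) - 7) = -27*(1/(-6) - 7) = -27*(-⅙ - 7) = -27*(-43/6) = 387/2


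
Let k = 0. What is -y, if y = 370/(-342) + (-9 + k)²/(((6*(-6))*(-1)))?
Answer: -799/684 ≈ -1.1681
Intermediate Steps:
y = 799/684 (y = 370/(-342) + (-9 + 0)²/(((6*(-6))*(-1))) = 370*(-1/342) + (-9)²/((-36*(-1))) = -185/171 + 81/36 = -185/171 + 81*(1/36) = -185/171 + 9/4 = 799/684 ≈ 1.1681)
-y = -1*799/684 = -799/684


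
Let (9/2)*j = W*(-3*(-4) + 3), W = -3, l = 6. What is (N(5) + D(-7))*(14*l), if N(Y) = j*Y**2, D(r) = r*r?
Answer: -16884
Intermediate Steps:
D(r) = r**2
j = -10 (j = 2*(-3*(-3*(-4) + 3))/9 = 2*(-3*(12 + 3))/9 = 2*(-3*15)/9 = (2/9)*(-45) = -10)
N(Y) = -10*Y**2
(N(5) + D(-7))*(14*l) = (-10*5**2 + (-7)**2)*(14*6) = (-10*25 + 49)*84 = (-250 + 49)*84 = -201*84 = -16884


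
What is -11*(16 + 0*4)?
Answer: -176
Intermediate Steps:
-11*(16 + 0*4) = -11*(16 + 0) = -11*16 = -176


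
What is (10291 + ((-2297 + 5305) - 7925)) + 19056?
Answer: 24430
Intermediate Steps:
(10291 + ((-2297 + 5305) - 7925)) + 19056 = (10291 + (3008 - 7925)) + 19056 = (10291 - 4917) + 19056 = 5374 + 19056 = 24430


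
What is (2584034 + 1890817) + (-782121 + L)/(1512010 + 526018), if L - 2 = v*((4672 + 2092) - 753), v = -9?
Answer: 4559935398805/1019014 ≈ 4.4748e+6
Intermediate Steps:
L = -54097 (L = 2 - 9*((4672 + 2092) - 753) = 2 - 9*(6764 - 753) = 2 - 9*6011 = 2 - 54099 = -54097)
(2584034 + 1890817) + (-782121 + L)/(1512010 + 526018) = (2584034 + 1890817) + (-782121 - 54097)/(1512010 + 526018) = 4474851 - 836218/2038028 = 4474851 - 836218*1/2038028 = 4474851 - 418109/1019014 = 4559935398805/1019014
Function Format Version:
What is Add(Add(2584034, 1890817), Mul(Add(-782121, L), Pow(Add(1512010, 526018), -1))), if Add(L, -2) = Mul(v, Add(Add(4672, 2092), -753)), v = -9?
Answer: Rational(4559935398805, 1019014) ≈ 4.4748e+6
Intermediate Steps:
L = -54097 (L = Add(2, Mul(-9, Add(Add(4672, 2092), -753))) = Add(2, Mul(-9, Add(6764, -753))) = Add(2, Mul(-9, 6011)) = Add(2, -54099) = -54097)
Add(Add(2584034, 1890817), Mul(Add(-782121, L), Pow(Add(1512010, 526018), -1))) = Add(Add(2584034, 1890817), Mul(Add(-782121, -54097), Pow(Add(1512010, 526018), -1))) = Add(4474851, Mul(-836218, Pow(2038028, -1))) = Add(4474851, Mul(-836218, Rational(1, 2038028))) = Add(4474851, Rational(-418109, 1019014)) = Rational(4559935398805, 1019014)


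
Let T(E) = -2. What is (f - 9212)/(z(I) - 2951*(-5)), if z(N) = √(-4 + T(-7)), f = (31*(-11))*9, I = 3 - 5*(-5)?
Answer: -181206155/217710031 + 12281*I*√6/217710031 ≈ -0.83233 + 0.00013818*I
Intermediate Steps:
I = 28 (I = 3 + 25 = 28)
f = -3069 (f = -341*9 = -3069)
z(N) = I*√6 (z(N) = √(-4 - 2) = √(-6) = I*√6)
(f - 9212)/(z(I) - 2951*(-5)) = (-3069 - 9212)/(I*√6 - 2951*(-5)) = -12281/(I*√6 + 14755) = -12281/(14755 + I*√6)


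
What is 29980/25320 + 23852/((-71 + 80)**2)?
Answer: 10106017/34182 ≈ 295.65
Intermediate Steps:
29980/25320 + 23852/((-71 + 80)**2) = 29980*(1/25320) + 23852/(9**2) = 1499/1266 + 23852/81 = 10106017/34182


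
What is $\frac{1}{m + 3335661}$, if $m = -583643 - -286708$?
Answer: $\frac{1}{3038726} \approx 3.2909 \cdot 10^{-7}$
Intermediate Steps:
$m = -296935$ ($m = -583643 + 286708 = -296935$)
$\frac{1}{m + 3335661} = \frac{1}{-296935 + 3335661} = \frac{1}{3038726}$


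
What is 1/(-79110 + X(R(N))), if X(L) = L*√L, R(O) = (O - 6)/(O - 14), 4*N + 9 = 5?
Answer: -266996250/21122073337157 - 105*√105/21122073337157 ≈ -1.2641e-5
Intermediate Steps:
N = -1 (N = -9/4 + (¼)*5 = -9/4 + 5/4 = -1)
R(O) = (-6 + O)/(-14 + O)
X(L) = L^(3/2)
1/(-79110 + X(R(N))) = 1/(-79110 + ((-6 - 1)/(-14 - 1))^(3/2)) = 1/(-79110 + (-7/(-15))^(3/2)) = 1/(-79110 + (-1/15*(-7))^(3/2)) = 1/(-79110 + (7/15)^(3/2)) = 1/(-79110 + 7*√105/225)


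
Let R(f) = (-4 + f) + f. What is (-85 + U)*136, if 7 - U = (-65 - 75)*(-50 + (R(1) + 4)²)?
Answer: -886448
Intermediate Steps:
R(f) = -4 + 2*f
U = -6433 (U = 7 - (-65 - 75)*(-50 + ((-4 + 2*1) + 4)²) = 7 - (-140)*(-50 + ((-4 + 2) + 4)²) = 7 - (-140)*(-50 + (-2 + 4)²) = 7 - (-140)*(-50 + 2²) = 7 - (-140)*(-50 + 4) = 7 - (-140)*(-46) = 7 - 1*6440 = 7 - 6440 = -6433)
(-85 + U)*136 = (-85 - 6433)*136 = -6518*136 = -886448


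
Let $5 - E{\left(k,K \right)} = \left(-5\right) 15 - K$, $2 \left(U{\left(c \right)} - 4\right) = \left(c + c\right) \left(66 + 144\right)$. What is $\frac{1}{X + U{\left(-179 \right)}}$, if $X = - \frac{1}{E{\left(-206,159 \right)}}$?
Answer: $- \frac{239}{8983055} \approx -2.6606 \cdot 10^{-5}$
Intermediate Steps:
$U{\left(c \right)} = 4 + 210 c$ ($U{\left(c \right)} = 4 + \frac{\left(c + c\right) \left(66 + 144\right)}{2} = 4 + \frac{2 c 210}{2} = 4 + \frac{420 c}{2} = 4 + 210 c$)
$E{\left(k,K \right)} = 80 + K$ ($E{\left(k,K \right)} = 5 - \left(\left(-5\right) 15 - K\right) = 5 - \left(-75 - K\right) = 5 + \left(75 + K\right) = 80 + K$)
$X = - \frac{1}{239}$ ($X = - \frac{1}{80 + 159} = - \frac{1}{239} \approx -0.0041841$)
$\frac{1}{X + U{\left(-179 \right)}} = \frac{1}{- \frac{1}{239} + \left(4 + 210 \left(-179\right)\right)} = \frac{1}{- \frac{1}{239} + \left(4 - 37590\right)} = \frac{1}{- \frac{1}{239} - 37586} = \frac{1}{- \frac{8983055}{239}} = - \frac{239}{8983055}$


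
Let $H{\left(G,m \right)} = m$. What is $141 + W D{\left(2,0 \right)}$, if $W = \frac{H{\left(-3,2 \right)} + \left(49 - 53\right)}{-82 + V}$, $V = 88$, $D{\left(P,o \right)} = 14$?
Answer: $\frac{409}{3} \approx 136.33$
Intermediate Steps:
$W = - \frac{1}{3}$ ($W = \frac{2 + \left(49 - 53\right)}{-82 + 88} = \frac{2 + \left(49 - 53\right)}{6} = \left(2 - 4\right) \frac{1}{6} = \left(-2\right) \frac{1}{6} = - \frac{1}{3} \approx -0.33333$)
$141 + W D{\left(2,0 \right)} = 141 - \frac{14}{3} = \frac{409}{3}$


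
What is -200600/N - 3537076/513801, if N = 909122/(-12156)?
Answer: 624842408283164/233553896361 ≈ 2675.4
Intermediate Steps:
N = -454561/6078 (N = 909122*(-1/12156) = -454561/6078 ≈ -74.788)
-200600/N - 3537076/513801 = -200600/(-454561/6078) - 3537076/513801 = -200600*(-6078/454561) - 3537076*1/513801 = 1219246800/454561 - 3537076/513801 = 624842408283164/233553896361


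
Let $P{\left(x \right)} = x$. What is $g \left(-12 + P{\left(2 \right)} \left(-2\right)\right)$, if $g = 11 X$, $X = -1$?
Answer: $176$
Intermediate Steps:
$g = -11$ ($g = 11 \left(-1\right) = -11$)
$g \left(-12 + P{\left(2 \right)} \left(-2\right)\right) = - 11 \left(-12 + 2 \left(-2\right)\right) = - 11 \left(-12 - 4\right) = \left(-11\right) \left(-16\right) = 176$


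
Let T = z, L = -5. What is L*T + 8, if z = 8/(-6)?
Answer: 44/3 ≈ 14.667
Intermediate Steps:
z = -4/3 (z = 8*(-⅙) = -4/3 ≈ -1.3333)
T = -4/3 ≈ -1.3333
L*T + 8 = -5*(-4/3) + 8 = 20/3 + 8 = 44/3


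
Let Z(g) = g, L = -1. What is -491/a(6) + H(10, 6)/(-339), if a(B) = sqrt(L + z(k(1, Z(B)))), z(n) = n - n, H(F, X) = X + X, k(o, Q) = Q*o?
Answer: -4/113 + 491*I ≈ -0.035398 + 491.0*I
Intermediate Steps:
H(F, X) = 2*X
z(n) = 0
a(B) = I (a(B) = sqrt(-1 + 0) = sqrt(-1) = I)
-491/a(6) + H(10, 6)/(-339) = -491*(-I) + (2*6)/(-339) = -(-491)*I + 12*(-1/339) = 491*I - 4/113 = -4/113 + 491*I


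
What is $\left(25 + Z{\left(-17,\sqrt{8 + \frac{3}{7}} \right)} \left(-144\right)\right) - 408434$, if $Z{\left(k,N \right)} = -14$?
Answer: $-406393$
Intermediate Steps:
$\left(25 + Z{\left(-17,\sqrt{8 + \frac{3}{7}} \right)} \left(-144\right)\right) - 408434 = \left(25 - -2016\right) - 408434 = \left(25 + 2016\right) - 408434 = 2041 - 408434 = -406393$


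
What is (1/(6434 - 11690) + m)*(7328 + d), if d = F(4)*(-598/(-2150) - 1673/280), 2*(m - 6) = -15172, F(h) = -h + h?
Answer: -36493880596/657 ≈ -5.5546e+7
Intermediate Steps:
F(h) = 0
m = -7580 (m = 6 + (½)*(-15172) = 6 - 7586 = -7580)
d = 0 (d = 0*(-598/(-2150) - 1673/280) = 0*(-598*(-1/2150) - 1673*1/280) = 0*(299/1075 - 239/40) = 0*(-48993/8600) = 0)
(1/(6434 - 11690) + m)*(7328 + d) = (1/(6434 - 11690) - 7580)*(7328 + 0) = (1/(-5256) - 7580)*7328 = (-1/5256 - 7580)*7328 = -39840481/5256*7328 = -36493880596/657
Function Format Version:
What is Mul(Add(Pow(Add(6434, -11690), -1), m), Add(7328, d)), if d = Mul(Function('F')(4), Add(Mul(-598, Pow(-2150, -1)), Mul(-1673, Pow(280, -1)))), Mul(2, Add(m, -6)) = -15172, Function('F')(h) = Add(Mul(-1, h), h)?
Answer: Rational(-36493880596, 657) ≈ -5.5546e+7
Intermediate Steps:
Function('F')(h) = 0
m = -7580 (m = Add(6, Mul(Rational(1, 2), -15172)) = Add(6, -7586) = -7580)
d = 0 (d = Mul(0, Add(Mul(-598, Pow(-2150, -1)), Mul(-1673, Pow(280, -1)))) = Mul(0, Add(Mul(-598, Rational(-1, 2150)), Mul(-1673, Rational(1, 280)))) = Mul(0, Add(Rational(299, 1075), Rational(-239, 40))) = Mul(0, Rational(-48993, 8600)) = 0)
Mul(Add(Pow(Add(6434, -11690), -1), m), Add(7328, d)) = Mul(Add(Pow(Add(6434, -11690), -1), -7580), Add(7328, 0)) = Mul(Add(Pow(-5256, -1), -7580), 7328) = Mul(Add(Rational(-1, 5256), -7580), 7328) = Mul(Rational(-39840481, 5256), 7328) = Rational(-36493880596, 657)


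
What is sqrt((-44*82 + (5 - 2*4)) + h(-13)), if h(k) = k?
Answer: 2*I*sqrt(906) ≈ 60.2*I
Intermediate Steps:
sqrt((-44*82 + (5 - 2*4)) + h(-13)) = sqrt((-44*82 + (5 - 2*4)) - 13) = sqrt((-3608 + (5 - 8)) - 13) = sqrt((-3608 - 3) - 13) = sqrt(-3611 - 13) = sqrt(-3624) = 2*I*sqrt(906)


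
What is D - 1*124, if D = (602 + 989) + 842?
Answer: 2309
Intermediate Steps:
D = 2433 (D = 1591 + 842 = 2433)
D - 1*124 = 2433 - 1*124 = 2433 - 124 = 2309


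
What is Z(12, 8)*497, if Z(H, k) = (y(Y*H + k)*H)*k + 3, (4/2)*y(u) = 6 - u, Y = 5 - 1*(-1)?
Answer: -1763853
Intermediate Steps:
Y = 6 (Y = 5 + 1 = 6)
y(u) = 3 - u/2 (y(u) = (6 - u)/2 = 3 - u/2)
Z(H, k) = 3 + H*k*(3 - 3*H - k/2) (Z(H, k) = ((3 - (6*H + k)/2)*H)*k + 3 = ((3 - (k + 6*H)/2)*H)*k + 3 = ((3 + (-3*H - k/2))*H)*k + 3 = ((3 - 3*H - k/2)*H)*k + 3 = (H*(3 - 3*H - k/2))*k + 3 = H*k*(3 - 3*H - k/2) + 3 = 3 + H*k*(3 - 3*H - k/2))
Z(12, 8)*497 = (3 - ½*12*8*(-6 + 8 + 6*12))*497 = (3 - ½*12*8*(-6 + 8 + 72))*497 = (3 - ½*12*8*74)*497 = (3 - 3552)*497 = -3549*497 = -1763853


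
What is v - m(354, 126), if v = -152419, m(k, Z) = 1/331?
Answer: -50450690/331 ≈ -1.5242e+5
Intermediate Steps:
m(k, Z) = 1/331
v - m(354, 126) = -152419 - 1*1/331 = -152419 - 1/331 = -50450690/331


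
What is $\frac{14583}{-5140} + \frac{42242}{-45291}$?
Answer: $- \frac{877602533}{232795740} \approx -3.7698$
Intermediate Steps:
$\frac{14583}{-5140} + \frac{42242}{-45291} = 14583 \left(- \frac{1}{5140}\right) + 42242 \left(- \frac{1}{45291}\right) = - \frac{14583}{5140} - \frac{42242}{45291} = - \frac{877602533}{232795740}$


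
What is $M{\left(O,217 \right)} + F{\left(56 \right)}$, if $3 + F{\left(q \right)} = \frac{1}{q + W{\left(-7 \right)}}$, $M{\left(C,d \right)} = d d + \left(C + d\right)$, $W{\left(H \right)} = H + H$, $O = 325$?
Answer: $\frac{2000377}{42} \approx 47628.0$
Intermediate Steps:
$W{\left(H \right)} = 2 H$
$M{\left(C,d \right)} = C + d + d^{2}$ ($M{\left(C,d \right)} = d^{2} + \left(C + d\right) = C + d + d^{2}$)
$F{\left(q \right)} = -3 + \frac{1}{-14 + q}$ ($F{\left(q \right)} = -3 + \frac{1}{q + 2 \left(-7\right)} = -3 + \frac{1}{q - 14} = -3 + \frac{1}{-14 + q}$)
$M{\left(O,217 \right)} + F{\left(56 \right)} = \left(325 + 217 + 217^{2}\right) + \frac{43 - 168}{-14 + 56} = \left(325 + 217 + 47089\right) + \frac{43 - 168}{42} = 47631 + \frac{1}{42} \left(-125\right) = 47631 - \frac{125}{42} = \frac{2000377}{42}$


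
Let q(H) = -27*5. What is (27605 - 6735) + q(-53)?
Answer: 20735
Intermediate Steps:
q(H) = -135
(27605 - 6735) + q(-53) = (27605 - 6735) - 135 = 20870 - 135 = 20735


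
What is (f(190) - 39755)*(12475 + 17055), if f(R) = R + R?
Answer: -1162743750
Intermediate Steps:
f(R) = 2*R
(f(190) - 39755)*(12475 + 17055) = (2*190 - 39755)*(12475 + 17055) = (380 - 39755)*29530 = -39375*29530 = -1162743750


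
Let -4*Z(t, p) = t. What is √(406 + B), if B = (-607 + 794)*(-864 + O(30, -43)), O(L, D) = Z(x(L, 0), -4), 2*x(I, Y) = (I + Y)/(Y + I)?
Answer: I*√2578966/4 ≈ 401.48*I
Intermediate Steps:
x(I, Y) = ½ (x(I, Y) = ((I + Y)/(Y + I))/2 = ((I + Y)/(I + Y))/2 = (½)*1 = ½)
Z(t, p) = -t/4
O(L, D) = -⅛ (O(L, D) = -¼*½ = -⅛)
B = -1292731/8 (B = (-607 + 794)*(-864 - ⅛) = 187*(-6913/8) = -1292731/8 ≈ -1.6159e+5)
√(406 + B) = √(406 - 1292731/8) = √(-1289483/8) = I*√2578966/4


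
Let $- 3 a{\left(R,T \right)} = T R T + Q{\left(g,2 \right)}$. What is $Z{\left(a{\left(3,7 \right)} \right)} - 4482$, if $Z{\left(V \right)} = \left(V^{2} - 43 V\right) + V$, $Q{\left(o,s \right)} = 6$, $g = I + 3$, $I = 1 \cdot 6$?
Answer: $261$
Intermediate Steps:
$I = 6$
$g = 9$ ($g = 6 + 3 = 9$)
$a{\left(R,T \right)} = -2 - \frac{R T^{2}}{3}$ ($a{\left(R,T \right)} = - \frac{T R T + 6}{3} = - \frac{R T T + 6}{3} = - \frac{R T^{2} + 6}{3} = - \frac{6 + R T^{2}}{3} = -2 - \frac{R T^{2}}{3}$)
$Z{\left(V \right)} = V^{2} - 42 V$
$Z{\left(a{\left(3,7 \right)} \right)} - 4482 = \left(-2 - 1 \cdot 7^{2}\right) \left(-42 - \left(2 + 1 \cdot 7^{2}\right)\right) - 4482 = \left(-2 - 1 \cdot 49\right) \left(-42 - \left(2 + 1 \cdot 49\right)\right) - 4482 = \left(-2 - 49\right) \left(-42 - 51\right) - 4482 = - 51 \left(-42 - 51\right) - 4482 = \left(-51\right) \left(-93\right) - 4482 = 4743 - 4482 = 261$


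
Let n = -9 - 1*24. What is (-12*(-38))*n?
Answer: -15048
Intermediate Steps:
n = -33 (n = -9 - 24 = -33)
(-12*(-38))*n = -12*(-38)*(-33) = 456*(-33) = -15048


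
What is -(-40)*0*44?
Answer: 0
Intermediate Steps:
-(-40)*0*44 = -5*0*44 = 0*44 = 0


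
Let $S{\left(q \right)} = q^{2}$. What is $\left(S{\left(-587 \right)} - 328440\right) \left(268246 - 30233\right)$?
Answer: $3838911677$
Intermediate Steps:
$\left(S{\left(-587 \right)} - 328440\right) \left(268246 - 30233\right) = \left(\left(-587\right)^{2} - 328440\right) \left(268246 - 30233\right) = \left(344569 - 328440\right) \left(268246 + \left(\left(35588 - 189\right) - 65632\right)\right) = 16129 \left(268246 + \left(35399 - 65632\right)\right) = 16129 \left(268246 - 30233\right) = 16129 \cdot 238013 = 3838911677$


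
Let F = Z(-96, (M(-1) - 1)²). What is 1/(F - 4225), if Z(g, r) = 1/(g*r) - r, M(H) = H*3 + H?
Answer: -2400/10200001 ≈ -0.00023529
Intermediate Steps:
M(H) = 4*H (M(H) = 3*H + H = 4*H)
Z(g, r) = -r + 1/(g*r) (Z(g, r) = 1/(g*r) - r = -r + 1/(g*r))
F = -60001/2400 (F = -(4*(-1) - 1)² + 1/((-96)*((4*(-1) - 1)²)) = -(-4 - 1)² - 1/(96*(-4 - 1)²) = -1*(-5)² - 1/(96*((-5)²)) = -1*25 - 1/96/25 = -25 - 1/96*1/25 = -25 - 1/2400 = -60001/2400 ≈ -25.000)
1/(F - 4225) = 1/(-60001/2400 - 4225) = 1/(-10200001/2400) = -2400/10200001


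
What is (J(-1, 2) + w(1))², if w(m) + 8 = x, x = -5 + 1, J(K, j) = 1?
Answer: 121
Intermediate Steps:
x = -4
w(m) = -12 (w(m) = -8 - 4 = -12)
(J(-1, 2) + w(1))² = (1 - 12)² = (-11)² = 121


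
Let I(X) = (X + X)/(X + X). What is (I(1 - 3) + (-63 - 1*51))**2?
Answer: 12769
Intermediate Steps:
I(X) = 1 (I(X) = (2*X)/((2*X)) = (2*X)*(1/(2*X)) = 1)
(I(1 - 3) + (-63 - 1*51))**2 = (1 + (-63 - 1*51))**2 = (1 + (-63 - 51))**2 = (1 - 114)**2 = (-113)**2 = 12769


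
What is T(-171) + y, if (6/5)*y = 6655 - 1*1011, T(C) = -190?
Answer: 13540/3 ≈ 4513.3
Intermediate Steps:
y = 14110/3 (y = 5*(6655 - 1*1011)/6 = 5*(6655 - 1011)/6 = (⅚)*5644 = 14110/3 ≈ 4703.3)
T(-171) + y = -190 + 14110/3 = 13540/3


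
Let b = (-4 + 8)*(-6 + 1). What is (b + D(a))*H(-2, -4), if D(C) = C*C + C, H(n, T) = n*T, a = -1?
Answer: -160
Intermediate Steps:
H(n, T) = T*n
D(C) = C + C² (D(C) = C² + C = C + C²)
b = -20 (b = 4*(-5) = -20)
(b + D(a))*H(-2, -4) = (-20 - (1 - 1))*(-4*(-2)) = (-20 - 1*0)*8 = (-20 + 0)*8 = -20*8 = -160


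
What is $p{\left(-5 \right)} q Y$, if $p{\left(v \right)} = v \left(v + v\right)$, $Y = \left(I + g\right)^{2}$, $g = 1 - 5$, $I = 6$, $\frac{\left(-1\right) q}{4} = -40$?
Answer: $32000$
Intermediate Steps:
$q = 160$ ($q = \left(-4\right) \left(-40\right) = 160$)
$g = -4$ ($g = 1 - 5 = -4$)
$Y = 4$ ($Y = \left(6 - 4\right)^{2} = 2^{2} = 4$)
$p{\left(v \right)} = 2 v^{2}$ ($p{\left(v \right)} = v 2 v = 2 v^{2}$)
$p{\left(-5 \right)} q Y = 2 \left(-5\right)^{2} \cdot 160 \cdot 4 = 2 \cdot 25 \cdot 160 \cdot 4 = 50 \cdot 160 \cdot 4 = 8000 \cdot 4 = 32000$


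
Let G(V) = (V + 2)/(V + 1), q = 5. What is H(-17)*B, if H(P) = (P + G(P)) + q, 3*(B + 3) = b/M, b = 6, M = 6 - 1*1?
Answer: 2301/80 ≈ 28.763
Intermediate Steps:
M = 5 (M = 6 - 1 = 5)
G(V) = (2 + V)/(1 + V)
B = -13/5 (B = -3 + (6/5)/3 = -3 + (6*(⅕))/3 = -3 + (⅓)*(6/5) = -3 + ⅖ = -13/5 ≈ -2.6000)
H(P) = 5 + P + (2 + P)/(1 + P) (H(P) = (P + (2 + P)/(1 + P)) + 5 = 5 + P + (2 + P)/(1 + P))
H(-17)*B = ((7 + (-17)² + 7*(-17))/(1 - 17))*(-13/5) = ((7 + 289 - 119)/(-16))*(-13/5) = -1/16*177*(-13/5) = -177/16*(-13/5) = 2301/80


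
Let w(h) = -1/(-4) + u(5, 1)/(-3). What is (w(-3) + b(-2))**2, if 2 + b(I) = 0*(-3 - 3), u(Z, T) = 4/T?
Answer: 1369/144 ≈ 9.5069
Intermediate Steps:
w(h) = -13/12 (w(h) = -1/(-4) + (4/1)/(-3) = -1*(-1/4) + (4*1)*(-1/3) = 1/4 + 4*(-1/3) = 1/4 - 4/3 = -13/12)
b(I) = -2 (b(I) = -2 + 0*(-3 - 3) = -2 + 0*(-6) = -2 + 0 = -2)
(w(-3) + b(-2))**2 = (-13/12 - 2)**2 = (-37/12)**2 = 1369/144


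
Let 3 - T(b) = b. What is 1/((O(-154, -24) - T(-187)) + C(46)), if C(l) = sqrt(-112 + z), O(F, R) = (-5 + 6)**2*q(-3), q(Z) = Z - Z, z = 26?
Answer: -95/18093 - I*sqrt(86)/36186 ≈ -0.0052506 - 0.00025628*I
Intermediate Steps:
T(b) = 3 - b
q(Z) = 0
O(F, R) = 0 (O(F, R) = (-5 + 6)**2*0 = 1**2*0 = 1*0 = 0)
C(l) = I*sqrt(86) (C(l) = sqrt(-112 + 26) = sqrt(-86) = I*sqrt(86))
1/((O(-154, -24) - T(-187)) + C(46)) = 1/((0 - (3 - 1*(-187))) + I*sqrt(86)) = 1/((0 - (3 + 187)) + I*sqrt(86)) = 1/((0 - 1*190) + I*sqrt(86)) = 1/((0 - 190) + I*sqrt(86)) = 1/(-190 + I*sqrt(86))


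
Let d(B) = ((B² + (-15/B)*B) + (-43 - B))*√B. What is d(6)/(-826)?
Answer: 2*√6/59 ≈ 0.083034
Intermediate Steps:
d(B) = √B*(-58 + B² - B) (d(B) = ((B² - 15) + (-43 - B))*√B = ((-15 + B²) + (-43 - B))*√B = (-58 + B² - B)*√B = √B*(-58 + B² - B))
d(6)/(-826) = (√6*(-58 + 6² - 1*6))/(-826) = (√6*(-58 + 36 - 6))*(-1/826) = (√6*(-28))*(-1/826) = -28*√6*(-1/826) = 2*√6/59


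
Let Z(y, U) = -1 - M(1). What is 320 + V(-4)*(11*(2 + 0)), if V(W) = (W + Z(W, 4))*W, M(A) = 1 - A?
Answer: 760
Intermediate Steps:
Z(y, U) = -1 (Z(y, U) = -1 - (1 - 1*1) = -1 - (1 - 1) = -1 - 1*0 = -1 + 0 = -1)
V(W) = W*(-1 + W) (V(W) = (W - 1)*W = (-1 + W)*W = W*(-1 + W))
320 + V(-4)*(11*(2 + 0)) = 320 + (-4*(-1 - 4))*(11*(2 + 0)) = 320 + (-4*(-5))*(11*2) = 320 + 20*22 = 320 + 440 = 760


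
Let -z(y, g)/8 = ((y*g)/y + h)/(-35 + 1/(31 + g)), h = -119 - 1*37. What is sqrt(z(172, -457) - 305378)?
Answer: I*sqrt(67928260268882)/14911 ≈ 552.74*I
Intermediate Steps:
h = -156 (h = -119 - 37 = -156)
z(y, g) = -8*(-156 + g)/(-35 + 1/(31 + g)) (z(y, g) = -8*((y*g)/y - 156)/(-35 + 1/(31 + g)) = -8*((g*y)/y - 156)/(-35 + 1/(31 + g)) = -8*(g - 156)/(-35 + 1/(31 + g)) = -8*(-156 + g)/(-35 + 1/(31 + g)))
sqrt(z(172, -457) - 305378) = sqrt(8*(-4836 + (-457)**2 - 125*(-457))/(1084 + 35*(-457)) - 305378) = sqrt(8*(-4836 + 208849 + 57125)/(1084 - 15995) - 305378) = sqrt(8*261138/(-14911) - 305378) = sqrt(8*(-1/14911)*261138 - 305378) = sqrt(-2089104/14911 - 305378) = sqrt(-4555580462/14911) = I*sqrt(67928260268882)/14911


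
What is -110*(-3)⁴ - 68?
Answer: -8978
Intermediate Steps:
-110*(-3)⁴ - 68 = -110*81 - 68 = -8910 - 68 = -8978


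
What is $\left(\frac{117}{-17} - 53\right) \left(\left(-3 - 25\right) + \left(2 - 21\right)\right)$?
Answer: $\frac{47846}{17} \approx 2814.5$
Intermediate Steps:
$\left(\frac{117}{-17} - 53\right) \left(\left(-3 - 25\right) + \left(2 - 21\right)\right) = \left(117 \left(- \frac{1}{17}\right) - 53\right) \left(-28 - 19\right) = \left(- \frac{117}{17} - 53\right) \left(-47\right) = \left(- \frac{1018}{17}\right) \left(-47\right) = \frac{47846}{17}$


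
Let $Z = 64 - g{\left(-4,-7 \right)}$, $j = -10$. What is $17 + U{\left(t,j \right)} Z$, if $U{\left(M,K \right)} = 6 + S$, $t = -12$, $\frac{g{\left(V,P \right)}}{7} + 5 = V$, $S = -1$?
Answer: $652$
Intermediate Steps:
$g{\left(V,P \right)} = -35 + 7 V$
$U{\left(M,K \right)} = 5$ ($U{\left(M,K \right)} = 6 - 1 = 5$)
$Z = 127$ ($Z = 64 - \left(-35 + 7 \left(-4\right)\right) = 64 - \left(-35 - 28\right) = 64 - -63 = 64 + 63 = 127$)
$17 + U{\left(t,j \right)} Z = 17 + 5 \cdot 127 = 17 + 635 = 652$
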